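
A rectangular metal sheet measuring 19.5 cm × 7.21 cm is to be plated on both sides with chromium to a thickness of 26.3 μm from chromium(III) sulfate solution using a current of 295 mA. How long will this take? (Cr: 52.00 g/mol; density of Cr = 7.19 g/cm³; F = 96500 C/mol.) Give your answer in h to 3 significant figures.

27.9 h

Plated area = 2 × 19.5 × 7.21 = 281.2 cm²
Volume = 281.2 × 26.3×10⁻⁴ cm = 0.7396 cm³
m(Cr) = 0.7396 × 7.19 = 5.318 g
n(Cr) = 5.318 / 52.00 = 0.1023 mol; n(e⁻) = 3 × 0.1023 = 0.3069 mol
Q = 0.3069 × 96500 = 29620 C
t = 29620 / 0.295 = 1.004×10^5 s = 27.9 h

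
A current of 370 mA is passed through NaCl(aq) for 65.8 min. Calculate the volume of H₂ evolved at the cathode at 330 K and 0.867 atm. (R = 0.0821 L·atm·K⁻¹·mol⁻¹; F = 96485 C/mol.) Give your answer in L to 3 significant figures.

0.237 L

Q = 0.370 A × 3948 s = 1461 C
n(e⁻) = Q/F = 1461/96485 = 0.01514 mol
2H⁺ + 2e⁻ → H₂, so n(H₂) = 0.01514 / 2 = 0.007570 mol
V = nRT/P = 0.007570 × 0.0821 × 330 / 0.867 = 0.2366 L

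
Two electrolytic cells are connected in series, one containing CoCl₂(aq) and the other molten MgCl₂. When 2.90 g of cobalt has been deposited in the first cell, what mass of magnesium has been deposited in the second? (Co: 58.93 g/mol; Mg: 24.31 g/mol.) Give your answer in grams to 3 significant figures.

1.20 g

n(Co) = 2.90 / 58.93 = 0.04921 mol
Co²⁺ + 2e⁻ → Co, so n(e⁻) = 2 × 0.04921 = 0.09842 mol
In series, the same 0.09842 mol of electrons flows through the second cell.
Mg²⁺ + 2e⁻ → Mg, so n(Mg) = 0.09842 / 2 = 0.04921 mol
m(Mg) = 0.04921 × 24.31 = 1.20 g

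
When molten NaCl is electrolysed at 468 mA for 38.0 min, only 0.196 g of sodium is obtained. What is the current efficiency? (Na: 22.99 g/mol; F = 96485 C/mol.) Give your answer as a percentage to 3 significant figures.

Q = 0.468 × 2280 = 1067 C
n(e⁻) = 1067 / 96485 = 0.01106 mol
Na⁺ + e⁻ → Na, so theoretical n(Na) = 0.01106 mol → 0.2543 g
Efficiency = 0.196 / 0.2543 = 0.7707 = 77.1%

77.1%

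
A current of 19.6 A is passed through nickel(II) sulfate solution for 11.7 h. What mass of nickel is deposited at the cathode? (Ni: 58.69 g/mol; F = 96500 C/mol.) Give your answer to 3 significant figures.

Q = It = 19.6 × 42120 = 8.256×10^5 C
Moles of electrons = 8.256×10^5 / 96500 = 8.555 mol
Ni²⁺ + 2e⁻ → Ni, so n(Ni) = 8.555 / 2 = 4.278 mol
m = 4.278 × 58.69 = 251 g

251 g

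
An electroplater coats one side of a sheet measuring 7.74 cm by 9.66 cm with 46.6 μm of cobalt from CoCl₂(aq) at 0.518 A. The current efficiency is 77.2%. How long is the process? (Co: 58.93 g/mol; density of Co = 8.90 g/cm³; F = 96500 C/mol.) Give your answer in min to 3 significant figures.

423 min

Plated area = 7.74 × 9.66 = 74.77 cm²
Volume = 74.77 × 46.6×10⁻⁴ cm = 0.3484 cm³
m(Co) = 0.3484 × 8.90 = 3.101 g
n(Co) = 3.101 / 58.93 = 0.05262 mol; n(e⁻) = 2 × 0.05262 = 0.1052 mol
Q = 0.1052 × 96500 / 0.772 = 13150 C
t = 13150 / 0.518 = 25390 s = 423 min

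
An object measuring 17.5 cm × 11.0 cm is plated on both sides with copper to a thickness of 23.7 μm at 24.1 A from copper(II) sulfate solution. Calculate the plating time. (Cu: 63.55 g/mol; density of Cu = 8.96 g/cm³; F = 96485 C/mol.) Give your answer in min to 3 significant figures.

17.2 min

Plated area = 2 × 17.5 × 11.0 = 385.0 cm²
Volume = 385.0 × 23.7×10⁻⁴ cm = 0.9125 cm³
m(Cu) = 0.9125 × 8.96 = 8.176 g
n(Cu) = 8.176 / 63.55 = 0.1287 mol; n(e⁻) = 2 × 0.1287 = 0.2574 mol
Q = 0.2574 × 96485 = 24840 C
t = 24840 / 24.1 = 1031 s = 17.2 min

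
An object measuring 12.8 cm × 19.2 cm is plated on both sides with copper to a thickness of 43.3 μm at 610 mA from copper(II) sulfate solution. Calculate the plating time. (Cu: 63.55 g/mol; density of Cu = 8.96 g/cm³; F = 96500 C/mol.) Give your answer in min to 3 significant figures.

1580 min

Plated area = 2 × 12.8 × 19.2 = 491.5 cm²
Volume = 491.5 × 43.3×10⁻⁴ cm = 2.128 cm³
m(Cu) = 2.128 × 8.96 = 19.07 g
n(Cu) = 19.07 / 63.55 = 0.3001 mol; n(e⁻) = 2 × 0.3001 = 0.6002 mol
Q = 0.6002 × 96500 = 57920 C
t = 57920 / 0.610 = 94950 s = 1580 min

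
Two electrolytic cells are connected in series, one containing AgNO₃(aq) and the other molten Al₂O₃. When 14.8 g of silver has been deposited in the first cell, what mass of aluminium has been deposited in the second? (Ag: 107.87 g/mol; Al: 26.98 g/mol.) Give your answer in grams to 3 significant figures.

1.23 g

n(Ag) = 14.8 / 107.87 = 0.1372 mol
Ag⁺ + e⁻ → Ag, so n(e⁻) = 0.1372 mol
Since the cells are in series, n(e⁻) in the Al cell is also 0.1372 mol.
Al³⁺ + 3e⁻ → Al, so n(Al) = 0.1372 / 3 = 0.04573 mol
m(Al) = 0.04573 × 26.98 = 1.23 g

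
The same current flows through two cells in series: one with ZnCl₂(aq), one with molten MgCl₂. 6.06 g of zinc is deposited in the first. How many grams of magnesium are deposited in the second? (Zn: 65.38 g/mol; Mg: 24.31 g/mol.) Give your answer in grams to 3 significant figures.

n(Zn) = 6.06 / 65.38 = 0.09269 mol
Zn²⁺ + 2e⁻ → Zn, so n(e⁻) = 2 × 0.09269 = 0.1854 mol
In series, the same 0.1854 mol of electrons flows through the second cell.
Mg²⁺ + 2e⁻ → Mg, so n(Mg) = 0.1854 / 2 = 0.09270 mol
m(Mg) = 0.09270 × 24.31 = 2.25 g

2.25 g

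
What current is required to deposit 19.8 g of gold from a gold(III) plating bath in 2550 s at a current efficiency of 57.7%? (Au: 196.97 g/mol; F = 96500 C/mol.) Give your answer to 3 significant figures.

19.8 A

n(Au) = 19.8 / 196.97 = 0.1005 mol
Au³⁺ + 3e⁻ → Au, so n(e⁻) = 3 × 0.1005 = 0.3015 mol
Q = 0.3015 × 96500 / 0.577 = 50420 C
I = Q / t = 50420 / 2550 s = 19.8 A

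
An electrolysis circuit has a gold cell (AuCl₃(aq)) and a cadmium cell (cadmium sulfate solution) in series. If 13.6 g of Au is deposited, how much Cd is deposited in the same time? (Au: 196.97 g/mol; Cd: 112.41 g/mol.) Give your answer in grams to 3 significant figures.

n(Au) = 13.6 / 196.97 = 0.06905 mol
Au³⁺ + 3e⁻ → Au, so n(e⁻) = 3 × 0.06905 = 0.2072 mol
In series, the same 0.2072 mol of electrons flows through the second cell.
Cd²⁺ + 2e⁻ → Cd, so n(Cd) = 0.2072 / 2 = 0.1036 mol
m(Cd) = 0.1036 × 112.41 = 11.6 g

11.6 g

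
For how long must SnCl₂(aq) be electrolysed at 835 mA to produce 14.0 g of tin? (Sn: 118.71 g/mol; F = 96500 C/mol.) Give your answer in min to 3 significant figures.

454 min

n(Sn) = 14.0 / 118.71 = 0.1179 mol
Sn²⁺ + 2e⁻ → Sn, so n(e⁻) = 2 × 0.1179 = 0.2358 mol
Q = 0.2358 × 96500 = 22750 C
t = Q / I = 22750 / 0.835 = 27250 s = 454 min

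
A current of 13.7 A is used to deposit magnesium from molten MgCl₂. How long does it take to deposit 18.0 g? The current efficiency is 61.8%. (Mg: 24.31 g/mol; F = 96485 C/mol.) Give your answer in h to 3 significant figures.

4.69 h

n(Mg) = 18.0 / 24.31 = 0.7404 mol
Mg²⁺ + 2e⁻ → Mg, so n(e⁻) = 2 × 0.7404 = 1.481 mol
Q = 1.481 × 96485 / 0.618 = 2.312×10^5 C
t = Q / I = 2.312×10^5 / 13.7 = 16880 s = 4.69 h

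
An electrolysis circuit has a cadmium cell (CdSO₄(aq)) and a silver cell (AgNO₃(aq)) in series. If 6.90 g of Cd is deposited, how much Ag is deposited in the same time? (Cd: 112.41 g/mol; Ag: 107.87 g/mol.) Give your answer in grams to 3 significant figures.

n(Cd) = 6.90 / 112.41 = 0.06138 mol
Cd²⁺ + 2e⁻ → Cd, so n(e⁻) = 2 × 0.06138 = 0.1228 mol
In series, the same 0.1228 mol of electrons flows through the second cell.
Ag⁺ + e⁻ → Ag, so n(Ag) = 0.1228 mol
m(Ag) = 0.1228 × 107.87 = 13.2 g

13.2 g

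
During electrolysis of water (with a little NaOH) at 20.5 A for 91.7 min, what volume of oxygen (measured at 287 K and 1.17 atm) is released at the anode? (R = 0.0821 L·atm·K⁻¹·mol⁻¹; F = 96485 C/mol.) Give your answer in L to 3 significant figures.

Q = It = 20.5 × 5502 = 1.128×10^5 C
Moles of electrons = 1.128×10^5 / 96485 = 1.169 mol
2H₂O → O₂ + 4H⁺ + 4e⁻, so n(O₂) = 1.169 / 4 = 0.2923 mol
V = nRT/P = 0.2923 × 0.0821 × 287 / 1.17 = 5.887 L

5.89 L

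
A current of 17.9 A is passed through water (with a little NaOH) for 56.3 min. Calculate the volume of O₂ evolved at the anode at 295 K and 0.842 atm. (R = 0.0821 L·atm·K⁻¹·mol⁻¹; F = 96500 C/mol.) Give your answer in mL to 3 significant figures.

4510 mL

Charge passed = 17.9 × 3378 = 60470 C
n(e⁻) = Q/F = 60470/96500 = 0.6266 mol
2H₂O → O₂ + 4H⁺ + 4e⁻, so n(O₂) = 0.6266 / 4 = 0.1567 mol
V = nRT/P = 0.1567 × 0.0821 × 295 / 0.842 = 4.507 L
= 4510 mL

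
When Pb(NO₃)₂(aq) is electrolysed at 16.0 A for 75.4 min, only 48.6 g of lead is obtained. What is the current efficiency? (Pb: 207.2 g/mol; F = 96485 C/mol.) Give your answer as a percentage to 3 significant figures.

Q = 16.0 × 4524 = 72380 C
n(e⁻) = 72380 / 96485 = 0.7502 mol
Pb²⁺ + 2e⁻ → Pb, so theoretical n(Pb) = 0.3751 mol → 77.72 g
Efficiency = 48.6 / 77.72 = 0.6253 = 62.5%

62.5%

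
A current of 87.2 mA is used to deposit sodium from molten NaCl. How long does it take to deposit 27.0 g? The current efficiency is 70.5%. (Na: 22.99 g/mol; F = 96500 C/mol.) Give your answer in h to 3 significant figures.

512 h

n(Na) = 27.0 / 22.99 = 1.174 mol
Na⁺ + e⁻ → Na, so n(e⁻) = 1.174 mol
Q = 1.174 × 96500 / 0.705 = 1.607×10^5 C
t = Q / I = 1.607×10^5 / 0.0872 = 1.843×10^6 s = 512 h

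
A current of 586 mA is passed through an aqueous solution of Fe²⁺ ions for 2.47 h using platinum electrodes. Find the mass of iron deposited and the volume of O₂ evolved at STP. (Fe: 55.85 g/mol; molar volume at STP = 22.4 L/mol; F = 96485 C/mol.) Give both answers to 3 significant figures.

1.51 g Fe; 0.302 L O₂

Q = 0.586 × 8892 = 5211 C; n(e⁻) = 5211 / 96485 = 0.05401 mol
Cathode: Fe²⁺ + 2e⁻ → Fe → n(Fe) = 0.05401/2 = 0.02701 mol → 1.51 g
Anode: 2H₂O → O₂ + 4H⁺ + 4e⁻ → n(O₂) = 0.05401/4 = 0.01350 mol → 0.302 L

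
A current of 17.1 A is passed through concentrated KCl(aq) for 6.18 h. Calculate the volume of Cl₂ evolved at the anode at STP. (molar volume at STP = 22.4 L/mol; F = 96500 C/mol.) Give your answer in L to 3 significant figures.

Q = 17.1 A × 22248 s = 3.804×10^5 C
n(e⁻) = 3.804×10^5 / 96500 = 3.942 mol
2Cl⁻ → Cl₂ + 2e⁻, so n(Cl₂) = 3.942 / 2 = 1.971 mol
V = 1.971 × 22.4 = 44.15 L

44.2 L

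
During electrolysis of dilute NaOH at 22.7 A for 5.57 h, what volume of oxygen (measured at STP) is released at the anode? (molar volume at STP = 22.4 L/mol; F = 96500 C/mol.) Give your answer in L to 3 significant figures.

26.4 L

Charge passed = 22.7 × 20052 = 4.552×10^5 C
n(e⁻) = 4.552×10^5 / 96500 = 4.717 mol
2H₂O → O₂ + 4H⁺ + 4e⁻, so n(O₂) = 4.717 / 4 = 1.179 mol
V = 1.179 × 22.4 = 26.41 L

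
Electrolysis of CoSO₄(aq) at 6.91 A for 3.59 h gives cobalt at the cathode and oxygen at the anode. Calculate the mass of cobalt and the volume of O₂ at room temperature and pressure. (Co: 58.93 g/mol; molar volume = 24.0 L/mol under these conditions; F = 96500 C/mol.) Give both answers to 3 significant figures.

Q = 6.91 × 12924 = 89300 C; n(e⁻) = 89300 / 96500 = 0.9254 mol
Cathode: Co²⁺ + 2e⁻ → Co → n(Co) = 0.9254/2 = 0.4627 mol → 27.3 g
Anode: 2H₂O → O₂ + 4H⁺ + 4e⁻ → n(O₂) = 0.9254/4 = 0.2314 mol → 5.55 L

27.3 g Co; 5.55 L O₂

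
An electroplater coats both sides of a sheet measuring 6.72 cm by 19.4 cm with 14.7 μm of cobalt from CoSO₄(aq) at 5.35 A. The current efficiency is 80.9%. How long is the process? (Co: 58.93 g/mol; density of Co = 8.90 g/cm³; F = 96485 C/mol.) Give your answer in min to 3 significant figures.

43.0 min

Plated area = 2 × 6.72 × 19.4 = 260.7 cm²
Volume = 260.7 × 14.7×10⁻⁴ cm = 0.3832 cm³
m(Co) = 0.3832 × 8.90 = 3.410 g
n(Co) = 3.410 / 58.93 = 0.05787 mol; n(e⁻) = 2 × 0.05787 = 0.1157 mol
Q = 0.1157 × 96485 / 0.809 = 13800 C
t = 13800 / 5.35 = 2579 s = 43.0 min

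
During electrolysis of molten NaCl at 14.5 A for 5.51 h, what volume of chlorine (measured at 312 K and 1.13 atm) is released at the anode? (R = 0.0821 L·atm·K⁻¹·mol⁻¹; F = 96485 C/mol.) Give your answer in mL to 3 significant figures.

33800 mL

Charge passed = 14.5 × 19836 = 2.876×10^5 C
n(e⁻) = 2.876×10^5 / 96485 = 2.981 mol
2Cl⁻ → Cl₂ + 2e⁻, so n(Cl₂) = 2.981 / 2 = 1.491 mol
V = nRT/P = 1.491 × 0.0821 × 312 / 1.13 = 33.80 L
= 33800 mL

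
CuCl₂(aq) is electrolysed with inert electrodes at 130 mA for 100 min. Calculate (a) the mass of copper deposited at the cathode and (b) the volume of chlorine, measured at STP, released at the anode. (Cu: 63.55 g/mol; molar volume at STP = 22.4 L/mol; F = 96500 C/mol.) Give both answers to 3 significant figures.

0.257 g Cu; 0.0905 L Cl₂

Q = 0.130 × 6000 = 780.0 C; n(e⁻) = 780.0 / 96500 = 0.008083 mol
Cathode: Cu²⁺ + 2e⁻ → Cu → n(Cu) = 0.008083/2 = 0.004042 mol → 0.257 g
Anode: 2Cl⁻ → Cl₂ + 2e⁻ → n(Cl₂) = 0.008083/2 = 0.004042 mol → 0.0905 L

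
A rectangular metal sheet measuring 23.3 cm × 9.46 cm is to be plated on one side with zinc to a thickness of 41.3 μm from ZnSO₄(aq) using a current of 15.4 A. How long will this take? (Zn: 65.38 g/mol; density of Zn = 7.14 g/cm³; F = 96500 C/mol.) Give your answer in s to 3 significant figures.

Plated area = 23.3 × 9.46 = 220.4 cm²
Volume = 220.4 × 41.3×10⁻⁴ cm = 0.9103 cm³
m(Zn) = 0.9103 × 7.14 = 6.500 g
n(Zn) = 6.500 / 65.38 = 0.09942 mol; n(e⁻) = 2 × 0.09942 = 0.1988 mol
Q = 0.1988 × 96500 = 19180 C
t = 19180 / 15.4 = 1245 s

1250 s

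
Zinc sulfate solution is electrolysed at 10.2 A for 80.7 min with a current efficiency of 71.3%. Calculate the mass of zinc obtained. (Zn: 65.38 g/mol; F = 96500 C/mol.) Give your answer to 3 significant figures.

11.9 g

Q = 10.2 × 4842 = 49390 C
n(e⁻) = 49390 / 96500 = 0.5118 mol
Zn²⁺ + 2e⁻ → Zn, so theoretical m(Zn) = 0.2559 × 65.38 = 16.73 g
Actual mass = 71.3% × 16.73 = 11.9 g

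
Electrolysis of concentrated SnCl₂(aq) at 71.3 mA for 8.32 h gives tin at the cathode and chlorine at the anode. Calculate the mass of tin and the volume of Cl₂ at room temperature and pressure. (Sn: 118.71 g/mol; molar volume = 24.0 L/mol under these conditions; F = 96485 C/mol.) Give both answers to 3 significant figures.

1.31 g Sn; 0.266 L Cl₂

Q = 0.0713 × 29952 = 2136 C; n(e⁻) = 2136 / 96485 = 0.02214 mol
Cathode: Sn²⁺ + 2e⁻ → Sn → n(Sn) = 0.02214/2 = 0.01107 mol → 1.31 g
Anode: 2Cl⁻ → Cl₂ + 2e⁻ → n(Cl₂) = 0.02214/2 = 0.01107 mol → 0.266 L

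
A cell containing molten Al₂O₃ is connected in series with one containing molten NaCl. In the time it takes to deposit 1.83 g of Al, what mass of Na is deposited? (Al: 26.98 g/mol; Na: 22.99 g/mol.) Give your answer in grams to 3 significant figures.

4.68 g

n(Al) = 1.83 / 26.98 = 0.06783 mol
Al³⁺ + 3e⁻ → Al, so n(e⁻) = 3 × 0.06783 = 0.2035 mol
Since the cells are in series, n(e⁻) in the Na cell is also 0.2035 mol.
Na⁺ + e⁻ → Na, so n(Na) = 0.2035 mol
m(Na) = 0.2035 × 22.99 = 4.68 g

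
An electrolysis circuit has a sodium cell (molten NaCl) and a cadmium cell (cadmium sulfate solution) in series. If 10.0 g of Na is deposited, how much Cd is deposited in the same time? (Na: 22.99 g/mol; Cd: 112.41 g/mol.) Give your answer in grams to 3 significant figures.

n(Na) = 10.0 / 22.99 = 0.4350 mol
Na⁺ + e⁻ → Na, so n(e⁻) = 0.4350 mol
Since the cells are in series, n(e⁻) in the Cd cell is also 0.4350 mol.
Cd²⁺ + 2e⁻ → Cd, so n(Cd) = 0.4350 / 2 = 0.2175 mol
m(Cd) = 0.2175 × 112.41 = 24.4 g

24.4 g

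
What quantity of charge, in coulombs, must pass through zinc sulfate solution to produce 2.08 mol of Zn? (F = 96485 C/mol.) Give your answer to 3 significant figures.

Zn²⁺ + 2e⁻ → Zn, so n(e⁻) = 2 × 2.08 = 4.160 mol
Q = 4.160 × 96485 = 4.014×10^5 C

4.01×10^5 C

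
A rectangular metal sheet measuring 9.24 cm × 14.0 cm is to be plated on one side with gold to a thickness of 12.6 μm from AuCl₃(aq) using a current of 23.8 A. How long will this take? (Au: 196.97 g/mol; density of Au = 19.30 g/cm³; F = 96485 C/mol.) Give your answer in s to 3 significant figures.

Plated area = 9.24 × 14.0 = 129.4 cm²
Volume = 129.4 × 12.6×10⁻⁴ cm = 0.1630 cm³
m(Au) = 0.1630 × 19.30 = 3.146 g
n(Au) = 3.146 / 196.97 = 0.01597 mol; n(e⁻) = 3 × 0.01597 = 0.04791 mol
Q = 0.04791 × 96485 = 4623 C
t = 4623 / 23.8 = 194.2 s

194 s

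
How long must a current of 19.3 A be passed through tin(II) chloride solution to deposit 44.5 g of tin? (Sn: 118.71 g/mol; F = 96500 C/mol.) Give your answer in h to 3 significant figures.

1.04 h

n(Sn) = 44.5 / 118.71 = 0.3749 mol
Sn²⁺ + 2e⁻ → Sn, so n(e⁻) = 2 × 0.3749 = 0.7498 mol
Q = 0.7498 × 96500 = 72360 C
t = Q / I = 72360 / 19.3 = 3749 s = 1.04 h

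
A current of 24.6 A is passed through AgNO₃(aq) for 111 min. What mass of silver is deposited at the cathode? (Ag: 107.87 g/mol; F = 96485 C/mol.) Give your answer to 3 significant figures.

Q = It = 24.6 × 6660 = 1.638×10^5 C
Moles of electrons = 1.638×10^5 / 96485 = 1.698 mol
Ag⁺ + e⁻ → Ag, so n(Ag) = 1.698 mol
m = 1.698 × 107.87 = 183 g

183 g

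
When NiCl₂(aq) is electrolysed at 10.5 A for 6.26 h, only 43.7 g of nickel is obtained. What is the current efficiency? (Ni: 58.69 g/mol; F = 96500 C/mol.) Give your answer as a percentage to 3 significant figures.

Q = 10.5 × 22536 = 2.366×10^5 C
n(e⁻) = 2.366×10^5 / 96500 = 2.452 mol
Ni²⁺ + 2e⁻ → Ni, so theoretical n(Ni) = 1.226 mol → 71.95 g
Efficiency = 43.7 / 71.95 = 0.6074 = 60.7%

60.7%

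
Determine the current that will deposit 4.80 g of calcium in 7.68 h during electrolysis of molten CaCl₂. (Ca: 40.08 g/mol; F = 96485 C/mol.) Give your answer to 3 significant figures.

n(Ca) = 4.80 / 40.08 = 0.1198 mol
Ca²⁺ + 2e⁻ → Ca, so n(e⁻) = 2 × 0.1198 = 0.2396 mol
Q = 0.2396 × 96485 = 23120 C
I = Q / t = 23120 / 27648 s = 0.836 A

0.836 A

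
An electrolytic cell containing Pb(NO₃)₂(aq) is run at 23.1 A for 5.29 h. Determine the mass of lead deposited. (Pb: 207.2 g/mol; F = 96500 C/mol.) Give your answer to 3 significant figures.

472 g

Q = 23.1 A × 19044 s = 4.399×10^5 C
n(e⁻) = Q/F = 4.399×10^5/96500 = 4.559 mol
Pb²⁺ + 2e⁻ → Pb, so n(Pb) = 4.559 / 2 = 2.280 mol
m = 2.280 × 207.2 = 472 g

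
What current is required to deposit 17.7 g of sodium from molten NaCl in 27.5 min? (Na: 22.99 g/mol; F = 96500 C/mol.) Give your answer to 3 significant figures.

45.0 A

n(Na) = 17.7 / 22.99 = 0.7699 mol
Na⁺ + e⁻ → Na, so n(e⁻) = 0.7699 mol
Q = 0.7699 × 96500 = 74300 C
I = Q / t = 74300 / 1650 s = 45.0 A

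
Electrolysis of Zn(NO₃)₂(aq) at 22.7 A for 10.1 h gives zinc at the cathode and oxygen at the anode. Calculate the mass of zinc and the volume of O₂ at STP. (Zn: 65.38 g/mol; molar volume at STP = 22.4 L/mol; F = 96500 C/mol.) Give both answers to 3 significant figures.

Q = 22.7 × 36360 = 8.254×10^5 C; n(e⁻) = 8.254×10^5 / 96500 = 8.553 mol
Cathode: Zn²⁺ + 2e⁻ → Zn → n(Zn) = 8.553/2 = 4.277 mol → 280 g
Anode: 2H₂O → O₂ + 4H⁺ + 4e⁻ → n(O₂) = 8.553/4 = 2.138 mol → 47.9 L

280 g Zn; 47.9 L O₂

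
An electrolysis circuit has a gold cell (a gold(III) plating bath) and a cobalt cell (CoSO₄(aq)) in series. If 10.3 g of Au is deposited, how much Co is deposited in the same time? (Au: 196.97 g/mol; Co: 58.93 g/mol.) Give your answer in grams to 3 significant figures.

4.62 g

n(Au) = 10.3 / 196.97 = 0.05229 mol
Au³⁺ + 3e⁻ → Au, so n(e⁻) = 3 × 0.05229 = 0.1569 mol
Since the cells are in series, n(e⁻) in the Co cell is also 0.1569 mol.
Co²⁺ + 2e⁻ → Co, so n(Co) = 0.1569 / 2 = 0.07845 mol
m(Co) = 0.07845 × 58.93 = 4.62 g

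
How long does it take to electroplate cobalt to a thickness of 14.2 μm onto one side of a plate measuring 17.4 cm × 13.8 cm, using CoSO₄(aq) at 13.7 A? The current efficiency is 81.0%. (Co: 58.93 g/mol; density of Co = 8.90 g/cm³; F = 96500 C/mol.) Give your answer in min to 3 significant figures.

14.9 min

Plated area = 17.4 × 13.8 = 240.1 cm²
Volume = 240.1 × 14.2×10⁻⁴ cm = 0.3409 cm³
m(Co) = 0.3409 × 8.90 = 3.034 g
n(Co) = 3.034 / 58.93 = 0.05148 mol; n(e⁻) = 2 × 0.05148 = 0.1030 mol
Q = 0.1030 × 96500 / 0.810 = 12270 C
t = 12270 / 13.7 = 895.6 s = 14.9 min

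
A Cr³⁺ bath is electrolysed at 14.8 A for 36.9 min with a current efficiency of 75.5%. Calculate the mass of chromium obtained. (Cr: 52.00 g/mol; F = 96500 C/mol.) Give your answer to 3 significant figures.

Q = 14.8 × 2214 = 32770 C
n(e⁻) = 32770 / 96500 = 0.3396 mol
Cr³⁺ + 3e⁻ → Cr, so theoretical m(Cr) = 0.1132 × 52.00 = 5.886 g
Actual mass = 75.5% × 5.886 = 4.44 g

4.44 g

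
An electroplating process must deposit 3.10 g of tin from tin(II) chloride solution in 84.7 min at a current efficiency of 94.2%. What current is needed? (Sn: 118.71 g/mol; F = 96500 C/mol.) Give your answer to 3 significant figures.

1.05 A

n(Sn) = 3.10 / 118.71 = 0.02611 mol
Sn²⁺ + 2e⁻ → Sn, so n(e⁻) = 2 × 0.02611 = 0.05222 mol
Q = 0.05222 × 96500 / 0.942 = 5350 C
I = Q / t = 5350 / 5082 s = 1.05 A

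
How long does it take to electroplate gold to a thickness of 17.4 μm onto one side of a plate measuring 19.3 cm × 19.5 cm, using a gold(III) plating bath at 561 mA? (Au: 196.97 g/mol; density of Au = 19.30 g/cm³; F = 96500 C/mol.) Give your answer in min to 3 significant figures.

Plated area = 19.3 × 19.5 = 376.4 cm²
Volume = 376.4 × 17.4×10⁻⁴ cm = 0.6549 cm³
m(Au) = 0.6549 × 19.30 = 12.64 g
n(Au) = 12.64 / 196.97 = 0.06417 mol; n(e⁻) = 3 × 0.06417 = 0.1925 mol
Q = 0.1925 × 96500 = 18580 C
t = 18580 / 0.561 = 33120 s = 552 min

552 min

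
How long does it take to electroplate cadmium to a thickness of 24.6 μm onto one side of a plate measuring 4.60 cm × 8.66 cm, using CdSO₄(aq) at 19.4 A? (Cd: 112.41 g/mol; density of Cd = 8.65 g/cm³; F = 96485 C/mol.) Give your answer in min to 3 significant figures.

Plated area = 4.60 × 8.66 = 39.84 cm²
Volume = 39.84 × 24.6×10⁻⁴ cm = 0.09801 cm³
m(Cd) = 0.09801 × 8.65 = 0.8478 g
n(Cd) = 0.8478 / 112.41 = 0.007542 mol; n(e⁻) = 2 × 0.007542 = 0.01508 mol
Q = 0.01508 × 96485 = 1455 C
t = 1455 / 19.4 = 75.00 s = 1.25 min

1.25 min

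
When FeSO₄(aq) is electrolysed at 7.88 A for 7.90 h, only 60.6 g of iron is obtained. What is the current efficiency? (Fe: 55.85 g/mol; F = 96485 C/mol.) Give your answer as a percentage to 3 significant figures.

93.4%

Q = 7.88 × 28440 = 2.241×10^5 C
n(e⁻) = 2.241×10^5 / 96485 = 2.323 mol
Fe²⁺ + 2e⁻ → Fe, so theoretical n(Fe) = 1.162 mol → 64.90 g
Efficiency = 60.6 / 64.90 = 0.9337 = 93.4%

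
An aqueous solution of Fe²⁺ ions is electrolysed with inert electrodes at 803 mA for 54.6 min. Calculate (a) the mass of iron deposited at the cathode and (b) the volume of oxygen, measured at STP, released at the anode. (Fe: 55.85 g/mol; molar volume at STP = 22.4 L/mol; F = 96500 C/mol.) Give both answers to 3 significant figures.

0.761 g Fe; 0.153 L O₂

Q = 0.803 × 3276 = 2631 C; n(e⁻) = 2631 / 96500 = 0.02726 mol
Cathode: Fe²⁺ + 2e⁻ → Fe → n(Fe) = 0.02726/2 = 0.01363 mol → 0.761 g
Anode: 2H₂O → O₂ + 4H⁺ + 4e⁻ → n(O₂) = 0.02726/4 = 0.006815 mol → 0.153 L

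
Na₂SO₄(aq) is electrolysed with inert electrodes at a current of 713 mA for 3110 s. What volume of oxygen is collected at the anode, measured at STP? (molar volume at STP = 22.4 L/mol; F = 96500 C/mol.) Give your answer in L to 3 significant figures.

Q = It = 0.713 × 3110 = 2217 C
Moles of electrons = 2217 / 96500 = 0.02297 mol
2H₂O → O₂ + 4H⁺ + 4e⁻, so n(O₂) = 0.02297 / 4 = 0.005743 mol
V = 0.005743 × 22.4 = 0.1286 L

0.129 L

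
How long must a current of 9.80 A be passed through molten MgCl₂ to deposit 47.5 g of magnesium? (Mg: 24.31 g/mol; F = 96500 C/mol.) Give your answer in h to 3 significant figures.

n(Mg) = 47.5 / 24.31 = 1.954 mol
Mg²⁺ + 2e⁻ → Mg, so n(e⁻) = 2 × 1.954 = 3.908 mol
Q = 3.908 × 96500 = 3.771×10^5 C
t = Q / I = 3.771×10^5 / 9.80 = 38480 s = 10.7 h

10.7 h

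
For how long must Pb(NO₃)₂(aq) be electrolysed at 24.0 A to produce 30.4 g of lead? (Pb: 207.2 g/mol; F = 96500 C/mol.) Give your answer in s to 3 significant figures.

1180 s

n(Pb) = 30.4 / 207.2 = 0.1467 mol
Pb²⁺ + 2e⁻ → Pb, so n(e⁻) = 2 × 0.1467 = 0.2934 mol
Q = 0.2934 × 96500 = 28310 C
t = Q / I = 28310 / 24.0 = 1180 s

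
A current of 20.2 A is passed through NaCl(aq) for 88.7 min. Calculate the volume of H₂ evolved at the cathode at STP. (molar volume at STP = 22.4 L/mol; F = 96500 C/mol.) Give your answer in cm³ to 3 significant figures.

12500 cm³

Charge passed = 20.2 × 5322 = 1.075×10^5 C
Moles of electrons = 1.075×10^5 / 96500 = 1.114 mol
2H⁺ + 2e⁻ → H₂, so n(H₂) = 1.114 / 2 = 0.5570 mol
V = 0.5570 × 22.4 = 12.48 L
= 12500 cm³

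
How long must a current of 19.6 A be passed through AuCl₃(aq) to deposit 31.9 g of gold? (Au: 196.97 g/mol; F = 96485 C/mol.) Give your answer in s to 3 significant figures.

2390 s

n(Au) = 31.9 / 196.97 = 0.1620 mol
Au³⁺ + 3e⁻ → Au, so n(e⁻) = 3 × 0.1620 = 0.4860 mol
Q = 0.4860 × 96485 = 46890 C
t = Q / I = 46890 / 19.6 = 2392 s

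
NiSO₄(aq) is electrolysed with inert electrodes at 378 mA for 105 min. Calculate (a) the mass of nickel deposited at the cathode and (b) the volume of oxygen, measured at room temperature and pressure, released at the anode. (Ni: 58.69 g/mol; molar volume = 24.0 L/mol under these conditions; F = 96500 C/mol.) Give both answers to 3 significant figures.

Q = 0.378 × 6300 = 2381 C; n(e⁻) = 2381 / 96500 = 0.02467 mol
Cathode: Ni²⁺ + 2e⁻ → Ni → n(Ni) = 0.02467/2 = 0.01234 mol → 0.724 g
Anode: 2H₂O → O₂ + 4H⁺ + 4e⁻ → n(O₂) = 0.02467/4 = 0.006168 mol → 0.148 L

0.724 g Ni; 0.148 L O₂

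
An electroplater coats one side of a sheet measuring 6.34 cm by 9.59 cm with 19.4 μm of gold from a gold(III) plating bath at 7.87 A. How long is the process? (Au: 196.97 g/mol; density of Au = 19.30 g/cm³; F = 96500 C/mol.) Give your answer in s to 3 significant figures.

425 s

Plated area = 6.34 × 9.59 = 60.80 cm²
Volume = 60.80 × 19.4×10⁻⁴ cm = 0.1180 cm³
m(Au) = 0.1180 × 19.30 = 2.277 g
n(Au) = 2.277 / 196.97 = 0.01156 mol; n(e⁻) = 3 × 0.01156 = 0.03468 mol
Q = 0.03468 × 96500 = 3347 C
t = 3347 / 7.87 = 425.3 s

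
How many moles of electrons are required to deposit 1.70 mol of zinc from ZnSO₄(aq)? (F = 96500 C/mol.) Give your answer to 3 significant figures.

3.40 mol

Zn²⁺ + 2e⁻ → Zn, so n(e⁻) = 2 × 1.70 = 3.400 mol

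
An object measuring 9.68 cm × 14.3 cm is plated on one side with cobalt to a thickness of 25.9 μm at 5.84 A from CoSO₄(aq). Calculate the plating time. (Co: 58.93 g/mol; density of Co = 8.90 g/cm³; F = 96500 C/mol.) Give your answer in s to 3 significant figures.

1790 s

Plated area = 9.68 × 14.3 = 138.4 cm²
Volume = 138.4 × 25.9×10⁻⁴ cm = 0.3585 cm³
m(Co) = 0.3585 × 8.90 = 3.191 g
n(Co) = 3.191 / 58.93 = 0.05415 mol; n(e⁻) = 2 × 0.05415 = 0.1083 mol
Q = 0.1083 × 96500 = 10450 C
t = 10450 / 5.84 = 1789 s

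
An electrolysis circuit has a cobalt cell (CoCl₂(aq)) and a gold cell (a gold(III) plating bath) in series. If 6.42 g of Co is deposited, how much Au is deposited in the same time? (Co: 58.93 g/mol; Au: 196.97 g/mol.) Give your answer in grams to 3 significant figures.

n(Co) = 6.42 / 58.93 = 0.1089 mol
Co²⁺ + 2e⁻ → Co, so n(e⁻) = 2 × 0.1089 = 0.2178 mol
The cells are in series, so the same charge (and hence the same n(e⁻) = 0.2178 mol) passes through both.
Au³⁺ + 3e⁻ → Au, so n(Au) = 0.2178 / 3 = 0.07260 mol
m(Au) = 0.07260 × 196.97 = 14.3 g

14.3 g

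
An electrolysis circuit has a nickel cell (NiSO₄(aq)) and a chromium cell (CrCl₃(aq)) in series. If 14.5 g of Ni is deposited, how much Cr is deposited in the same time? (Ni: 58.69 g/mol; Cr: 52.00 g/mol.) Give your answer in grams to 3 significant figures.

8.56 g

n(Ni) = 14.5 / 58.69 = 0.2471 mol
Ni²⁺ + 2e⁻ → Ni, so n(e⁻) = 2 × 0.2471 = 0.4942 mol
Same current for the same time ⇒ same n(e⁻) = 0.4942 mol in both cells.
Cr³⁺ + 3e⁻ → Cr, so n(Cr) = 0.4942 / 3 = 0.1647 mol
m(Cr) = 0.1647 × 52.00 = 8.56 g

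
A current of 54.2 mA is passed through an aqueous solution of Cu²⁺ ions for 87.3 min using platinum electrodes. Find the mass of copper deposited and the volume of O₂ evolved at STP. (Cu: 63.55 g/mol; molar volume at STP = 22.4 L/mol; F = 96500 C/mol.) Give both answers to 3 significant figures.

0.0935 g Cu; 0.0165 L O₂

Q = 0.0542 × 5238 = 283.9 C; n(e⁻) = 283.9 / 96500 = 0.002942 mol
Cathode: Cu²⁺ + 2e⁻ → Cu → n(Cu) = 0.002942/2 = 0.001471 mol → 0.0935 g
Anode: 2H₂O → O₂ + 4H⁺ + 4e⁻ → n(O₂) = 0.002942/4 = 7.355×10^-4 mol → 0.0165 L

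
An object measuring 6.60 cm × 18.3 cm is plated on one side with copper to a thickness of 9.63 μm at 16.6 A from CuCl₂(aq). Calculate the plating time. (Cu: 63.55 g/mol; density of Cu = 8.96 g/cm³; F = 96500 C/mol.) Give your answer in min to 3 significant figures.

Plated area = 6.60 × 18.3 = 120.8 cm²
Volume = 120.8 × 9.63×10⁻⁴ cm = 0.1163 cm³
m(Cu) = 0.1163 × 8.96 = 1.042 g
n(Cu) = 1.042 / 63.55 = 0.01640 mol; n(e⁻) = 2 × 0.01640 = 0.03280 mol
Q = 0.03280 × 96500 = 3165 C
t = 3165 / 16.6 = 190.7 s = 3.18 min

3.18 min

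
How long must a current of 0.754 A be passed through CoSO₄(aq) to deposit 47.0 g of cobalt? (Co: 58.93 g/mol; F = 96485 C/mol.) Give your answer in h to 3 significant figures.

56.7 h

n(Co) = 47.0 / 58.93 = 0.7976 mol
Co²⁺ + 2e⁻ → Co, so n(e⁻) = 2 × 0.7976 = 1.595 mol
Q = 1.595 × 96485 = 1.539×10^5 C
t = Q / I = 1.539×10^5 / 0.754 = 2.041×10^5 s = 56.7 h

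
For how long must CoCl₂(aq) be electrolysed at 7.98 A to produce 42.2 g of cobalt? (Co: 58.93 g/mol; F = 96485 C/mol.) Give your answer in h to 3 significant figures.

n(Co) = 42.2 / 58.93 = 0.7161 mol
Co²⁺ + 2e⁻ → Co, so n(e⁻) = 2 × 0.7161 = 1.432 mol
Q = 1.432 × 96485 = 1.382×10^5 C
t = Q / I = 1.382×10^5 / 7.98 = 17320 s = 4.81 h

4.81 h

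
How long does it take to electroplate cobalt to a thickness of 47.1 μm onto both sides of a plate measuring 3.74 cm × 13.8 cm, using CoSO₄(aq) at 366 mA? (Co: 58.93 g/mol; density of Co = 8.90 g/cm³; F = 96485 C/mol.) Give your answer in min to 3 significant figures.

Plated area = 2 × 3.74 × 13.8 = 103.2 cm²
Volume = 103.2 × 47.1×10⁻⁴ cm = 0.4861 cm³
m(Co) = 0.4861 × 8.90 = 4.326 g
n(Co) = 4.326 / 58.93 = 0.07341 mol; n(e⁻) = 2 × 0.07341 = 0.1468 mol
Q = 0.1468 × 96485 = 14160 C
t = 14160 / 0.366 = 38690 s = 645 min

645 min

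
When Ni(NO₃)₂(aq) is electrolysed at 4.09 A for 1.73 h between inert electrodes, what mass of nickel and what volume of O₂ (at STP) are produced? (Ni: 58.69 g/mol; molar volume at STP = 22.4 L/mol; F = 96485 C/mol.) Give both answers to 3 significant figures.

7.75 g Ni; 1.48 L O₂

Q = 4.09 × 6228 = 25470 C; n(e⁻) = 25470 / 96485 = 0.2640 mol
Cathode: Ni²⁺ + 2e⁻ → Ni → n(Ni) = 0.2640/2 = 0.1320 mol → 7.75 g
Anode: 2H₂O → O₂ + 4H⁺ + 4e⁻ → n(O₂) = 0.2640/4 = 0.06600 mol → 1.48 L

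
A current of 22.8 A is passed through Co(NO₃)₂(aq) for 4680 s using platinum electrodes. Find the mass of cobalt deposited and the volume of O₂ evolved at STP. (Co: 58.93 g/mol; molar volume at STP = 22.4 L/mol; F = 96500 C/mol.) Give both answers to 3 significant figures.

Q = 22.8 × 4680 = 1.067×10^5 C; n(e⁻) = 1.067×10^5 / 96500 = 1.106 mol
Cathode: Co²⁺ + 2e⁻ → Co → n(Co) = 1.106/2 = 0.5530 mol → 32.6 g
Anode: 2H₂O → O₂ + 4H⁺ + 4e⁻ → n(O₂) = 1.106/4 = 0.2765 mol → 6.19 L

32.6 g Co; 6.19 L O₂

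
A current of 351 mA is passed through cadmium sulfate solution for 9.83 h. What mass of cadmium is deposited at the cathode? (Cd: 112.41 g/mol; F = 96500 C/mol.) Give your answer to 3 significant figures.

Q = 0.351 A × 35388 s = 12420 C
Moles of electrons = 12420 / 96500 = 0.1287 mol
Cd²⁺ + 2e⁻ → Cd, so n(Cd) = 0.1287 / 2 = 0.06435 mol
m = 0.06435 × 112.41 = 7.23 g

7.23 g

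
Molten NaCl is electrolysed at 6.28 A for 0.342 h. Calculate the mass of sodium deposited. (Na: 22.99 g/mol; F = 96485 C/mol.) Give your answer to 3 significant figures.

Charge passed = 6.28 × 1231.2 = 7732 C
n(e⁻) = Q/F = 7732/96485 = 0.08014 mol
Na⁺ + e⁻ → Na, so n(Na) = 0.08014 mol
m = 0.08014 × 22.99 = 1.84 g

1.84 g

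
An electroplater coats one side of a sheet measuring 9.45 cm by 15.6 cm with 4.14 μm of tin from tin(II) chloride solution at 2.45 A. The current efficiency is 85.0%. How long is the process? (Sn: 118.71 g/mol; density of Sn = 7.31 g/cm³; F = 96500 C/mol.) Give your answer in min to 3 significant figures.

Plated area = 9.45 × 15.6 = 147.4 cm²
Volume = 147.4 × 4.14×10⁻⁴ cm = 0.06102 cm³
m(Sn) = 0.06102 × 7.31 = 0.4461 g
n(Sn) = 0.4461 / 118.71 = 0.003758 mol; n(e⁻) = 2 × 0.003758 = 0.007516 mol
Q = 0.007516 × 96500 / 0.850 = 853.3 C
t = 853.3 / 2.45 = 348.3 s = 5.81 min

5.81 min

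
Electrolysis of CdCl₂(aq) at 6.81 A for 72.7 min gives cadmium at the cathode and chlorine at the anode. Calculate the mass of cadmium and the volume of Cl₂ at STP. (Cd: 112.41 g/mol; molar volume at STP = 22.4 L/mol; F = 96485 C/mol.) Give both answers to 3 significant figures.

Q = 6.81 × 4362 = 29710 C; n(e⁻) = 29710 / 96485 = 0.3079 mol
Cathode: Cd²⁺ + 2e⁻ → Cd → n(Cd) = 0.3079/2 = 0.1540 mol → 17.3 g
Anode: 2Cl⁻ → Cl₂ + 2e⁻ → n(Cl₂) = 0.3079/2 = 0.1540 mol → 3.45 L

17.3 g Cd; 3.45 L Cl₂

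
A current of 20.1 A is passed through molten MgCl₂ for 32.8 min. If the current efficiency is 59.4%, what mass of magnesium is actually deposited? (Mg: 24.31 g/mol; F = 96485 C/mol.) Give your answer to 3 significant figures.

Q = 20.1 × 1968 = 39560 C
n(e⁻) = 39560 / 96485 = 0.4100 mol
Mg²⁺ + 2e⁻ → Mg, so theoretical m(Mg) = 0.2050 × 24.31 = 4.984 g
Actual mass = 59.4% × 4.984 = 2.96 g

2.96 g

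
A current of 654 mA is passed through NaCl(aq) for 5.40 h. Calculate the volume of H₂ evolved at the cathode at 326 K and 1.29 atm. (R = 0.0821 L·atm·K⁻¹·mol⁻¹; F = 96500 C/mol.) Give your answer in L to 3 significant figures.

Q = 0.654 A × 19440 s = 12710 C
n(e⁻) = Q/F = 12710/96500 = 0.1317 mol
2H⁺ + 2e⁻ → H₂, so n(H₂) = 0.1317 / 2 = 0.06585 mol
V = nRT/P = 0.06585 × 0.0821 × 326 / 1.29 = 1.366 L

1.37 L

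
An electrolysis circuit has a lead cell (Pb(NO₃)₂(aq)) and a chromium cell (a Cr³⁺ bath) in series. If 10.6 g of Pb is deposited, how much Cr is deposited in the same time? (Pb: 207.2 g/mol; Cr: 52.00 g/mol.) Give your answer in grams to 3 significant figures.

n(Pb) = 10.6 / 207.2 = 0.05116 mol
Pb²⁺ + 2e⁻ → Pb, so n(e⁻) = 2 × 0.05116 = 0.1023 mol
Same current for the same time ⇒ same n(e⁻) = 0.1023 mol in both cells.
Cr³⁺ + 3e⁻ → Cr, so n(Cr) = 0.1023 / 3 = 0.03410 mol
m(Cr) = 0.03410 × 52.00 = 1.77 g

1.77 g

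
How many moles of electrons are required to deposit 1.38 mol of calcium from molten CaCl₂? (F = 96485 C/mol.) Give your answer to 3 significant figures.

2.76 mol

Ca²⁺ + 2e⁻ → Ca, so n(e⁻) = 2 × 1.38 = 2.760 mol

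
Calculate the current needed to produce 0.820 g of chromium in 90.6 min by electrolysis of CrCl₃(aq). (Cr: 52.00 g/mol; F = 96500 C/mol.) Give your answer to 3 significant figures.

0.840 A

n(Cr) = 0.820 / 52.00 = 0.01577 mol
Cr³⁺ + 3e⁻ → Cr, so n(e⁻) = 3 × 0.01577 = 0.04731 mol
Q = 0.04731 × 96500 = 4565 C
I = Q / t = 4565 / 5436 s = 0.840 A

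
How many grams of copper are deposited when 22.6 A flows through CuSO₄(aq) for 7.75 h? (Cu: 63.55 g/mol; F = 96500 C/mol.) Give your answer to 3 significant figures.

208 g

Charge passed = 22.6 × 27900 = 6.305×10^5 C
Moles of electrons = 6.305×10^5 / 96500 = 6.534 mol
Cu²⁺ + 2e⁻ → Cu, so n(Cu) = 6.534 / 2 = 3.267 mol
m = 3.267 × 63.55 = 208 g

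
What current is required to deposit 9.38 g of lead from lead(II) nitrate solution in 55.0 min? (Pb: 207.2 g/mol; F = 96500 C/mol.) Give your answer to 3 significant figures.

n(Pb) = 9.38 / 207.2 = 0.04527 mol
Pb²⁺ + 2e⁻ → Pb, so n(e⁻) = 2 × 0.04527 = 0.09054 mol
Q = 0.09054 × 96500 = 8737 C
I = Q / t = 8737 / 3300 s = 2.65 A

2.65 A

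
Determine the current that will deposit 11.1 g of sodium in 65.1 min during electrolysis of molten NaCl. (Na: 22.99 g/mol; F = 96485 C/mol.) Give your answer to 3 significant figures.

n(Na) = 11.1 / 22.99 = 0.4828 mol
Na⁺ + e⁻ → Na, so n(e⁻) = 0.4828 mol
Q = 0.4828 × 96485 = 46580 C
I = Q / t = 46580 / 3906 s = 11.9 A

11.9 A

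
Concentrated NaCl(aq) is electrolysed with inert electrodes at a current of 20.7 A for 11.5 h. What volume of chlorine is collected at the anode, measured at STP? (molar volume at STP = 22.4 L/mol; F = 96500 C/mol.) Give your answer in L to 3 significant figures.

Q = It = 20.7 × 41400 = 8.570×10^5 C
n(e⁻) = 8.570×10^5 / 96500 = 8.881 mol
2Cl⁻ → Cl₂ + 2e⁻, so n(Cl₂) = 8.881 / 2 = 4.441 mol
V = 4.441 × 22.4 = 99.48 L

99.5 L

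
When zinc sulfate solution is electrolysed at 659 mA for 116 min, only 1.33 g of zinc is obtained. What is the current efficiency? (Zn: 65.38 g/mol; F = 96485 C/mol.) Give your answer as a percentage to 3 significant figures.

85.6%

Q = 0.659 × 6960 = 4587 C
n(e⁻) = 4587 / 96485 = 0.04754 mol
Zn²⁺ + 2e⁻ → Zn, so theoretical n(Zn) = 0.02377 mol → 1.554 g
Efficiency = 1.33 / 1.554 = 0.8559 = 85.6%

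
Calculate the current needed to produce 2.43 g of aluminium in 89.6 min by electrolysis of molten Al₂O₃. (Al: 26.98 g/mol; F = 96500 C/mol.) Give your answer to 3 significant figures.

n(Al) = 2.43 / 26.98 = 0.09007 mol
Al³⁺ + 3e⁻ → Al, so n(e⁻) = 3 × 0.09007 = 0.2702 mol
Q = 0.2702 × 96500 = 26070 C
I = Q / t = 26070 / 5376 s = 4.85 A

4.85 A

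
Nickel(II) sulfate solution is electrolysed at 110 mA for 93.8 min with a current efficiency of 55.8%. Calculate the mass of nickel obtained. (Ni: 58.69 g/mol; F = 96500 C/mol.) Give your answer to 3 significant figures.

Q = 0.110 × 5628 = 619.1 C
n(e⁻) = 619.1 / 96500 = 0.006416 mol
Ni²⁺ + 2e⁻ → Ni, so theoretical m(Ni) = 0.003208 × 58.69 = 0.1883 g
Actual mass = 55.8% × 0.1883 = 0.105 g

0.105 g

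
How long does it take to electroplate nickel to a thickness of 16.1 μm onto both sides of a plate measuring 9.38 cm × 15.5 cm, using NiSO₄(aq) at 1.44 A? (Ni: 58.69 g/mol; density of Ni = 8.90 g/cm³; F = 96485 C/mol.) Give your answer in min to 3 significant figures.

Plated area = 2 × 9.38 × 15.5 = 290.8 cm²
Volume = 290.8 × 16.1×10⁻⁴ cm = 0.4682 cm³
m(Ni) = 0.4682 × 8.90 = 4.167 g
n(Ni) = 4.167 / 58.69 = 0.07100 mol; n(e⁻) = 2 × 0.07100 = 0.1420 mol
Q = 0.1420 × 96485 = 13700 C
t = 13700 / 1.44 = 9514 s = 159 min

159 min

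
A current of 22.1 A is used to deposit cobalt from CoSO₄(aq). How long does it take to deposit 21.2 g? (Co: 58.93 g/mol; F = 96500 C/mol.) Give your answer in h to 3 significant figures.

0.873 h

n(Co) = 21.2 / 58.93 = 0.3597 mol
Co²⁺ + 2e⁻ → Co, so n(e⁻) = 2 × 0.3597 = 0.7194 mol
Q = 0.7194 × 96500 = 69420 C
t = Q / I = 69420 / 22.1 = 3141 s = 0.873 h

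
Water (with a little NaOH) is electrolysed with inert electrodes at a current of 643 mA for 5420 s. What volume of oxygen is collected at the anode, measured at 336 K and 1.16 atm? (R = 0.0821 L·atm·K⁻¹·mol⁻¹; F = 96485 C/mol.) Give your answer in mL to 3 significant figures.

Q = 0.643 A × 5420 s = 3485 C
n(e⁻) = 3485 / 96485 = 0.03612 mol
2H₂O → O₂ + 4H⁺ + 4e⁻, so n(O₂) = 0.03612 / 4 = 0.009030 mol
V = nRT/P = 0.009030 × 0.0821 × 336 / 1.16 = 0.2147 L
= 215 mL

215 mL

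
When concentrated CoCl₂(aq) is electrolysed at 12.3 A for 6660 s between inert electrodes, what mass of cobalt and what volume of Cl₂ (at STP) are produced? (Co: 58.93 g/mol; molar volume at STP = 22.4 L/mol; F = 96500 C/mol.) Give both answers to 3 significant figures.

25.0 g Co; 9.51 L Cl₂

Q = 12.3 × 6660 = 81920 C; n(e⁻) = 81920 / 96500 = 0.8489 mol
Cathode: Co²⁺ + 2e⁻ → Co → n(Co) = 0.8489/2 = 0.4245 mol → 25.0 g
Anode: 2Cl⁻ → Cl₂ + 2e⁻ → n(Cl₂) = 0.8489/2 = 0.4245 mol → 9.51 L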